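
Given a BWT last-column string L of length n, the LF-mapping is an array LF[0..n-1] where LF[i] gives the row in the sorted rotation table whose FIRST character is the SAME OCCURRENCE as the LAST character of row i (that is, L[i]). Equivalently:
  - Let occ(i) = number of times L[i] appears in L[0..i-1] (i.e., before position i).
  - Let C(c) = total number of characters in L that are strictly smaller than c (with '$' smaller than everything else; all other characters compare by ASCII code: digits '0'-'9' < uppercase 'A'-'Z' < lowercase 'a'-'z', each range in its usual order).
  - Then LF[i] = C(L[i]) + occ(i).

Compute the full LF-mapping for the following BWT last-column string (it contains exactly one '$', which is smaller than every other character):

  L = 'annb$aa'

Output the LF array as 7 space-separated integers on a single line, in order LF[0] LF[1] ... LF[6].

Char counts: '$':1, 'a':3, 'b':1, 'n':2
C (first-col start): C('$')=0, C('a')=1, C('b')=4, C('n')=5
L[0]='a': occ=0, LF[0]=C('a')+0=1+0=1
L[1]='n': occ=0, LF[1]=C('n')+0=5+0=5
L[2]='n': occ=1, LF[2]=C('n')+1=5+1=6
L[3]='b': occ=0, LF[3]=C('b')+0=4+0=4
L[4]='$': occ=0, LF[4]=C('$')+0=0+0=0
L[5]='a': occ=1, LF[5]=C('a')+1=1+1=2
L[6]='a': occ=2, LF[6]=C('a')+2=1+2=3

Answer: 1 5 6 4 0 2 3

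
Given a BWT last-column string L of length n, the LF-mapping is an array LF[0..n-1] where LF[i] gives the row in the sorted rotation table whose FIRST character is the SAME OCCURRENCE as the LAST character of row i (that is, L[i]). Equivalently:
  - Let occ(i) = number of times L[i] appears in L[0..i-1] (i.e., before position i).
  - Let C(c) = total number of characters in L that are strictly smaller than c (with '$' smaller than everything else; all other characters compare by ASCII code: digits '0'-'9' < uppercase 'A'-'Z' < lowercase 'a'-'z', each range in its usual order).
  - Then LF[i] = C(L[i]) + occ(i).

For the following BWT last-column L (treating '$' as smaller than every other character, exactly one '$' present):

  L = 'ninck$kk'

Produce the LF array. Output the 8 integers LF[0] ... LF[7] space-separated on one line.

Answer: 6 2 7 1 3 0 4 5

Derivation:
Char counts: '$':1, 'c':1, 'i':1, 'k':3, 'n':2
C (first-col start): C('$')=0, C('c')=1, C('i')=2, C('k')=3, C('n')=6
L[0]='n': occ=0, LF[0]=C('n')+0=6+0=6
L[1]='i': occ=0, LF[1]=C('i')+0=2+0=2
L[2]='n': occ=1, LF[2]=C('n')+1=6+1=7
L[3]='c': occ=0, LF[3]=C('c')+0=1+0=1
L[4]='k': occ=0, LF[4]=C('k')+0=3+0=3
L[5]='$': occ=0, LF[5]=C('$')+0=0+0=0
L[6]='k': occ=1, LF[6]=C('k')+1=3+1=4
L[7]='k': occ=2, LF[7]=C('k')+2=3+2=5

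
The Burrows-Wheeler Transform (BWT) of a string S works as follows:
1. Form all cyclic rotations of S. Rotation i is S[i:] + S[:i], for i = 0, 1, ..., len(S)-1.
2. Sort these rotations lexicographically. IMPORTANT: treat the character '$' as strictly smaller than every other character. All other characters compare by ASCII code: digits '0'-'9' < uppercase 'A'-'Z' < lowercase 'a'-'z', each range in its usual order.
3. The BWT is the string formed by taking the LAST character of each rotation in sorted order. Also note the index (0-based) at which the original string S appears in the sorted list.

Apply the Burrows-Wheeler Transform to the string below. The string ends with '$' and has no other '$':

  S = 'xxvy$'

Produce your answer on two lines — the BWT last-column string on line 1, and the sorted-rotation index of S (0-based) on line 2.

Answer: yxx$v
3

Derivation:
All 5 rotations (rotation i = S[i:]+S[:i]):
  rot[0] = xxvy$
  rot[1] = xvy$x
  rot[2] = vy$xx
  rot[3] = y$xxv
  rot[4] = $xxvy
Sorted (with $ < everything):
  sorted[0] = $xxvy  (last char: 'y')
  sorted[1] = vy$xx  (last char: 'x')
  sorted[2] = xvy$x  (last char: 'x')
  sorted[3] = xxvy$  (last char: '$')
  sorted[4] = y$xxv  (last char: 'v')
Last column: yxx$v
Original string S is at sorted index 3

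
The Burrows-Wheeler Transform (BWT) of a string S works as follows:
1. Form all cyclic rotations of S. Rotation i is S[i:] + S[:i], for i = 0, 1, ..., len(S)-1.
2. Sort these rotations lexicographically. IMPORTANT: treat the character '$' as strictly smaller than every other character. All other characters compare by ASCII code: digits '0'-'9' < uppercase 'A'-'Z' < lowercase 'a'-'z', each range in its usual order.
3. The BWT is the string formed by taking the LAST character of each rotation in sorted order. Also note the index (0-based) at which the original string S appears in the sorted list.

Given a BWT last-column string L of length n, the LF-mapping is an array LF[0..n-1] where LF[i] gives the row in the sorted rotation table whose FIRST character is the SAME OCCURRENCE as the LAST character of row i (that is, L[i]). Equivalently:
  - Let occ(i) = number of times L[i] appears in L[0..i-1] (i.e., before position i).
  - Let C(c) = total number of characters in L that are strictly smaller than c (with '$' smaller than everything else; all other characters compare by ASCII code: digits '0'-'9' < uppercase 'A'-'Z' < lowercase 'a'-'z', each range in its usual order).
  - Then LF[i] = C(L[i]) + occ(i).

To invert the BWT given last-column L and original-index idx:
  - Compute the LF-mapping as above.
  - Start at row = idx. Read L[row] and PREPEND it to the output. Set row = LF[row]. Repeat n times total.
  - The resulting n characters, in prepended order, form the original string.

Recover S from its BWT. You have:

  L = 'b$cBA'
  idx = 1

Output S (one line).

LF mapping: 3 0 4 2 1
Walk LF starting at row 1, prepending L[row]:
  step 1: row=1, L[1]='$', prepend. Next row=LF[1]=0
  step 2: row=0, L[0]='b', prepend. Next row=LF[0]=3
  step 3: row=3, L[3]='B', prepend. Next row=LF[3]=2
  step 4: row=2, L[2]='c', prepend. Next row=LF[2]=4
  step 5: row=4, L[4]='A', prepend. Next row=LF[4]=1
Reversed output: AcBb$

Answer: AcBb$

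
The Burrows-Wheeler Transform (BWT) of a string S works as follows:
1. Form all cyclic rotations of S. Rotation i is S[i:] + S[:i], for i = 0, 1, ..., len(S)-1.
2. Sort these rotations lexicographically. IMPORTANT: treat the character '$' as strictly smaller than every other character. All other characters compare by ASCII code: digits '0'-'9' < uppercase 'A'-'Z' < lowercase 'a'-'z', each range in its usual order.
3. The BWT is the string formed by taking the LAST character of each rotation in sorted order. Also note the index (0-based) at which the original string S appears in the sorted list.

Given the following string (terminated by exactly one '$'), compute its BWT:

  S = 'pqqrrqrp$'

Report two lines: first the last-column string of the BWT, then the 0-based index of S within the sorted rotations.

Answer: pr$prqqrq
2

Derivation:
All 9 rotations (rotation i = S[i:]+S[:i]):
  rot[0] = pqqrrqrp$
  rot[1] = qqrrqrp$p
  rot[2] = qrrqrp$pq
  rot[3] = rrqrp$pqq
  rot[4] = rqrp$pqqr
  rot[5] = qrp$pqqrr
  rot[6] = rp$pqqrrq
  rot[7] = p$pqqrrqr
  rot[8] = $pqqrrqrp
Sorted (with $ < everything):
  sorted[0] = $pqqrrqrp  (last char: 'p')
  sorted[1] = p$pqqrrqr  (last char: 'r')
  sorted[2] = pqqrrqrp$  (last char: '$')
  sorted[3] = qqrrqrp$p  (last char: 'p')
  sorted[4] = qrp$pqqrr  (last char: 'r')
  sorted[5] = qrrqrp$pq  (last char: 'q')
  sorted[6] = rp$pqqrrq  (last char: 'q')
  sorted[7] = rqrp$pqqr  (last char: 'r')
  sorted[8] = rrqrp$pqq  (last char: 'q')
Last column: pr$prqqrq
Original string S is at sorted index 2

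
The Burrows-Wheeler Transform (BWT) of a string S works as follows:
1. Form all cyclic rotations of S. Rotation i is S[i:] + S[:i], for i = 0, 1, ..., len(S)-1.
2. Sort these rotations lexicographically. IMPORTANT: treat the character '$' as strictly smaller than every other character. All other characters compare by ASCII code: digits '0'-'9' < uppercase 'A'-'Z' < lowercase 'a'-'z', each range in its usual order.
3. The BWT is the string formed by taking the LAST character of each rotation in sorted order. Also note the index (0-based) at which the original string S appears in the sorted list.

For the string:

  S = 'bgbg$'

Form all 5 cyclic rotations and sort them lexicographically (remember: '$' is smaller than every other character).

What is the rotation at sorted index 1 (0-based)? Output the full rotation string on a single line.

All 5 rotations (rotation i = S[i:]+S[:i]):
  rot[0] = bgbg$
  rot[1] = gbg$b
  rot[2] = bg$bg
  rot[3] = g$bgb
  rot[4] = $bgbg
Sorted (with $ < everything):
  sorted[0] = $bgbg
  sorted[1] = bg$bg
  sorted[2] = bgbg$
  sorted[3] = g$bgb
  sorted[4] = gbg$b
sorted[1] = bg$bg

Answer: bg$bg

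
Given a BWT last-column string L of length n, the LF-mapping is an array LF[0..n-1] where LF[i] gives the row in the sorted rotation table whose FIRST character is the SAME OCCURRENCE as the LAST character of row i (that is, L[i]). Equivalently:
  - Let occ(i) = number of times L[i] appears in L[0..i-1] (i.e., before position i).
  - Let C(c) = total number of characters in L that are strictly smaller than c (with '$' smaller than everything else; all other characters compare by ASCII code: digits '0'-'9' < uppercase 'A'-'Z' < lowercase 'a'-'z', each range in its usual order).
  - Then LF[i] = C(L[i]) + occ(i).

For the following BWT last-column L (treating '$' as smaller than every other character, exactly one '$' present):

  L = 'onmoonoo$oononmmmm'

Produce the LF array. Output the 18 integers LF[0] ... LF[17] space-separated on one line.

Char counts: '$':1, 'm':5, 'n':4, 'o':8
C (first-col start): C('$')=0, C('m')=1, C('n')=6, C('o')=10
L[0]='o': occ=0, LF[0]=C('o')+0=10+0=10
L[1]='n': occ=0, LF[1]=C('n')+0=6+0=6
L[2]='m': occ=0, LF[2]=C('m')+0=1+0=1
L[3]='o': occ=1, LF[3]=C('o')+1=10+1=11
L[4]='o': occ=2, LF[4]=C('o')+2=10+2=12
L[5]='n': occ=1, LF[5]=C('n')+1=6+1=7
L[6]='o': occ=3, LF[6]=C('o')+3=10+3=13
L[7]='o': occ=4, LF[7]=C('o')+4=10+4=14
L[8]='$': occ=0, LF[8]=C('$')+0=0+0=0
L[9]='o': occ=5, LF[9]=C('o')+5=10+5=15
L[10]='o': occ=6, LF[10]=C('o')+6=10+6=16
L[11]='n': occ=2, LF[11]=C('n')+2=6+2=8
L[12]='o': occ=7, LF[12]=C('o')+7=10+7=17
L[13]='n': occ=3, LF[13]=C('n')+3=6+3=9
L[14]='m': occ=1, LF[14]=C('m')+1=1+1=2
L[15]='m': occ=2, LF[15]=C('m')+2=1+2=3
L[16]='m': occ=3, LF[16]=C('m')+3=1+3=4
L[17]='m': occ=4, LF[17]=C('m')+4=1+4=5

Answer: 10 6 1 11 12 7 13 14 0 15 16 8 17 9 2 3 4 5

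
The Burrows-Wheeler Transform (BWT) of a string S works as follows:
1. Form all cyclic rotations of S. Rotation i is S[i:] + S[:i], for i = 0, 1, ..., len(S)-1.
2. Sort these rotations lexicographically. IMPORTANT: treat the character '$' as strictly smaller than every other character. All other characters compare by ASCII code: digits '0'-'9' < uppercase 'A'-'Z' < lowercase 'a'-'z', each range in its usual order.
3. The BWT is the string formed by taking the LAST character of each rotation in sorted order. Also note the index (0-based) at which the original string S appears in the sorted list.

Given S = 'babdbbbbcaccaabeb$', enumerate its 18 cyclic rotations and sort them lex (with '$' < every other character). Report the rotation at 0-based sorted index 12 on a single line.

All 18 rotations (rotation i = S[i:]+S[:i]):
  rot[0] = babdbbbbcaccaabeb$
  rot[1] = abdbbbbcaccaabeb$b
  rot[2] = bdbbbbcaccaabeb$ba
  rot[3] = dbbbbcaccaabeb$bab
  rot[4] = bbbbcaccaabeb$babd
  rot[5] = bbbcaccaabeb$babdb
  rot[6] = bbcaccaabeb$babdbb
  rot[7] = bcaccaabeb$babdbbb
  rot[8] = caccaabeb$babdbbbb
  rot[9] = accaabeb$babdbbbbc
  rot[10] = ccaabeb$babdbbbbca
  rot[11] = caabeb$babdbbbbcac
  rot[12] = aabeb$babdbbbbcacc
  rot[13] = abeb$babdbbbbcacca
  rot[14] = beb$babdbbbbcaccaa
  rot[15] = eb$babdbbbbcaccaab
  rot[16] = b$babdbbbbcaccaabe
  rot[17] = $babdbbbbcaccaabeb
Sorted (with $ < everything):
  sorted[0] = $babdbbbbcaccaabeb
  sorted[1] = aabeb$babdbbbbcacc
  sorted[2] = abdbbbbcaccaabeb$b
  sorted[3] = abeb$babdbbbbcacca
  sorted[4] = accaabeb$babdbbbbc
  sorted[5] = b$babdbbbbcaccaabe
  sorted[6] = babdbbbbcaccaabeb$
  sorted[7] = bbbbcaccaabeb$babd
  sorted[8] = bbbcaccaabeb$babdb
  sorted[9] = bbcaccaabeb$babdbb
  sorted[10] = bcaccaabeb$babdbbb
  sorted[11] = bdbbbbcaccaabeb$ba
  sorted[12] = beb$babdbbbbcaccaa
  sorted[13] = caabeb$babdbbbbcac
  sorted[14] = caccaabeb$babdbbbb
  sorted[15] = ccaabeb$babdbbbbca
  sorted[16] = dbbbbcaccaabeb$bab
  sorted[17] = eb$babdbbbbcaccaab
sorted[12] = beb$babdbbbbcaccaa

Answer: beb$babdbbbbcaccaa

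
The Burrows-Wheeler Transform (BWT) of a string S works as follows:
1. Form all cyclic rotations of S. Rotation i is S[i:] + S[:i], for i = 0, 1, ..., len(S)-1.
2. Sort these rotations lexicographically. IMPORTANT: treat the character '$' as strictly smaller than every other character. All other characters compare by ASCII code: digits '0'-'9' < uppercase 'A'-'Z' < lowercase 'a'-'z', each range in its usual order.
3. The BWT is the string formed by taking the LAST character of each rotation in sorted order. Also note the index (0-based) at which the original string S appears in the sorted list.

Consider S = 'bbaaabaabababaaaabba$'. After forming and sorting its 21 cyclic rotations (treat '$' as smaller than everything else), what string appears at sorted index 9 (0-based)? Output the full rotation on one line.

Answer: abaabababaaaabba$bbaa

Derivation:
All 21 rotations (rotation i = S[i:]+S[:i]):
  rot[0] = bbaaabaabababaaaabba$
  rot[1] = baaabaabababaaaabba$b
  rot[2] = aaabaabababaaaabba$bb
  rot[3] = aabaabababaaaabba$bba
  rot[4] = abaabababaaaabba$bbaa
  rot[5] = baabababaaaabba$bbaaa
  rot[6] = aabababaaaabba$bbaaab
  rot[7] = abababaaaabba$bbaaaba
  rot[8] = bababaaaabba$bbaaabaa
  rot[9] = ababaaaabba$bbaaabaab
  rot[10] = babaaaabba$bbaaabaaba
  rot[11] = abaaaabba$bbaaabaabab
  rot[12] = baaaabba$bbaaabaababa
  rot[13] = aaaabba$bbaaabaababab
  rot[14] = aaabba$bbaaabaabababa
  rot[15] = aabba$bbaaabaabababaa
  rot[16] = abba$bbaaabaabababaaa
  rot[17] = bba$bbaaabaabababaaaa
  rot[18] = ba$bbaaabaabababaaaab
  rot[19] = a$bbaaabaabababaaaabb
  rot[20] = $bbaaabaabababaaaabba
Sorted (with $ < everything):
  sorted[0] = $bbaaabaabababaaaabba
  sorted[1] = a$bbaaabaabababaaaabb
  sorted[2] = aaaabba$bbaaabaababab
  sorted[3] = aaabaabababaaaabba$bb
  sorted[4] = aaabba$bbaaabaabababa
  sorted[5] = aabaabababaaaabba$bba
  sorted[6] = aabababaaaabba$bbaaab
  sorted[7] = aabba$bbaaabaabababaa
  sorted[8] = abaaaabba$bbaaabaabab
  sorted[9] = abaabababaaaabba$bbaa
  sorted[10] = ababaaaabba$bbaaabaab
  sorted[11] = abababaaaabba$bbaaaba
  sorted[12] = abba$bbaaabaabababaaa
  sorted[13] = ba$bbaaabaabababaaaab
  sorted[14] = baaaabba$bbaaabaababa
  sorted[15] = baaabaabababaaaabba$b
  sorted[16] = baabababaaaabba$bbaaa
  sorted[17] = babaaaabba$bbaaabaaba
  sorted[18] = bababaaaabba$bbaaabaa
  sorted[19] = bba$bbaaabaabababaaaa
  sorted[20] = bbaaabaabababaaaabba$
sorted[9] = abaabababaaaabba$bbaa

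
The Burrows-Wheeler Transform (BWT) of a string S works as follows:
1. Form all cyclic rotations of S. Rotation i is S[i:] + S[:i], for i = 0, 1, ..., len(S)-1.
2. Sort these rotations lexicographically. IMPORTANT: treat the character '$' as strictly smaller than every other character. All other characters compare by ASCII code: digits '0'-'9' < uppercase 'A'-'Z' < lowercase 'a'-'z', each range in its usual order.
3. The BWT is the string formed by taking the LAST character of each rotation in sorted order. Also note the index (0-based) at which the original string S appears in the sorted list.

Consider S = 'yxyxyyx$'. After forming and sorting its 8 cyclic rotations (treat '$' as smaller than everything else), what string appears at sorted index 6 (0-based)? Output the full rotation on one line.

Answer: yxyyx$yx

Derivation:
All 8 rotations (rotation i = S[i:]+S[:i]):
  rot[0] = yxyxyyx$
  rot[1] = xyxyyx$y
  rot[2] = yxyyx$yx
  rot[3] = xyyx$yxy
  rot[4] = yyx$yxyx
  rot[5] = yx$yxyxy
  rot[6] = x$yxyxyy
  rot[7] = $yxyxyyx
Sorted (with $ < everything):
  sorted[0] = $yxyxyyx
  sorted[1] = x$yxyxyy
  sorted[2] = xyxyyx$y
  sorted[3] = xyyx$yxy
  sorted[4] = yx$yxyxy
  sorted[5] = yxyxyyx$
  sorted[6] = yxyyx$yx
  sorted[7] = yyx$yxyx
sorted[6] = yxyyx$yx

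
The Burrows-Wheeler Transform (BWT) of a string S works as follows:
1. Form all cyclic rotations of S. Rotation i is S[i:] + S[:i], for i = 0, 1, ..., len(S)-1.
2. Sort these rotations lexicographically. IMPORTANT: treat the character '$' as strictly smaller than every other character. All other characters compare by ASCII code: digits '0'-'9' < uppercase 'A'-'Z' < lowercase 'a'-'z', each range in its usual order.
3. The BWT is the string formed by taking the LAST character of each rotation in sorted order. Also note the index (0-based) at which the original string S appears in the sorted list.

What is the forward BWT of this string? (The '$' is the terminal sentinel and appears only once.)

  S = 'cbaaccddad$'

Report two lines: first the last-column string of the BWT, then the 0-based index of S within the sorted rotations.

All 11 rotations (rotation i = S[i:]+S[:i]):
  rot[0] = cbaaccddad$
  rot[1] = baaccddad$c
  rot[2] = aaccddad$cb
  rot[3] = accddad$cba
  rot[4] = ccddad$cbaa
  rot[5] = cddad$cbaac
  rot[6] = ddad$cbaacc
  rot[7] = dad$cbaaccd
  rot[8] = ad$cbaaccdd
  rot[9] = d$cbaaccdda
  rot[10] = $cbaaccddad
Sorted (with $ < everything):
  sorted[0] = $cbaaccddad  (last char: 'd')
  sorted[1] = aaccddad$cb  (last char: 'b')
  sorted[2] = accddad$cba  (last char: 'a')
  sorted[3] = ad$cbaaccdd  (last char: 'd')
  sorted[4] = baaccddad$c  (last char: 'c')
  sorted[5] = cbaaccddad$  (last char: '$')
  sorted[6] = ccddad$cbaa  (last char: 'a')
  sorted[7] = cddad$cbaac  (last char: 'c')
  sorted[8] = d$cbaaccdda  (last char: 'a')
  sorted[9] = dad$cbaaccd  (last char: 'd')
  sorted[10] = ddad$cbaacc  (last char: 'c')
Last column: dbadc$acadc
Original string S is at sorted index 5

Answer: dbadc$acadc
5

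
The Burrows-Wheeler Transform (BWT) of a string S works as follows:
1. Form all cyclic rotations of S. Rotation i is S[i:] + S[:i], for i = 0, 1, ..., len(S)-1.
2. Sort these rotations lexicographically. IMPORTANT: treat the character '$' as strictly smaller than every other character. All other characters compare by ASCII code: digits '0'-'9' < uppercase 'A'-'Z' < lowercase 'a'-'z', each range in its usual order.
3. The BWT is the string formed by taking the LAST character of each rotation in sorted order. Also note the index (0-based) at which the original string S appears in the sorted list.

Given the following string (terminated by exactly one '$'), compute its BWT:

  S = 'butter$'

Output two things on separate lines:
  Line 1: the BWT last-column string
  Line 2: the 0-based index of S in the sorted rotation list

Answer: r$tetub
1

Derivation:
All 7 rotations (rotation i = S[i:]+S[:i]):
  rot[0] = butter$
  rot[1] = utter$b
  rot[2] = tter$bu
  rot[3] = ter$but
  rot[4] = er$butt
  rot[5] = r$butte
  rot[6] = $butter
Sorted (with $ < everything):
  sorted[0] = $butter  (last char: 'r')
  sorted[1] = butter$  (last char: '$')
  sorted[2] = er$butt  (last char: 't')
  sorted[3] = r$butte  (last char: 'e')
  sorted[4] = ter$but  (last char: 't')
  sorted[5] = tter$bu  (last char: 'u')
  sorted[6] = utter$b  (last char: 'b')
Last column: r$tetub
Original string S is at sorted index 1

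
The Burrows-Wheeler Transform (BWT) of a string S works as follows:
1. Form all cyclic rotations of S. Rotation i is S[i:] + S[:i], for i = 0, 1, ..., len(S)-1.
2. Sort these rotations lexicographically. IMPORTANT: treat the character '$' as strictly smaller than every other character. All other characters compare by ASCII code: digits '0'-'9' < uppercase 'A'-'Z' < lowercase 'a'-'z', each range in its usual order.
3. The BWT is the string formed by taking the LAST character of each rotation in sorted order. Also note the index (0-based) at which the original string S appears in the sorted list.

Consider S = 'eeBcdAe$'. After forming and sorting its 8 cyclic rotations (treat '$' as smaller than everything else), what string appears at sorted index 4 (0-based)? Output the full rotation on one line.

Answer: dAe$eeBc

Derivation:
All 8 rotations (rotation i = S[i:]+S[:i]):
  rot[0] = eeBcdAe$
  rot[1] = eBcdAe$e
  rot[2] = BcdAe$ee
  rot[3] = cdAe$eeB
  rot[4] = dAe$eeBc
  rot[5] = Ae$eeBcd
  rot[6] = e$eeBcdA
  rot[7] = $eeBcdAe
Sorted (with $ < everything):
  sorted[0] = $eeBcdAe
  sorted[1] = Ae$eeBcd
  sorted[2] = BcdAe$ee
  sorted[3] = cdAe$eeB
  sorted[4] = dAe$eeBc
  sorted[5] = e$eeBcdA
  sorted[6] = eBcdAe$e
  sorted[7] = eeBcdAe$
sorted[4] = dAe$eeBc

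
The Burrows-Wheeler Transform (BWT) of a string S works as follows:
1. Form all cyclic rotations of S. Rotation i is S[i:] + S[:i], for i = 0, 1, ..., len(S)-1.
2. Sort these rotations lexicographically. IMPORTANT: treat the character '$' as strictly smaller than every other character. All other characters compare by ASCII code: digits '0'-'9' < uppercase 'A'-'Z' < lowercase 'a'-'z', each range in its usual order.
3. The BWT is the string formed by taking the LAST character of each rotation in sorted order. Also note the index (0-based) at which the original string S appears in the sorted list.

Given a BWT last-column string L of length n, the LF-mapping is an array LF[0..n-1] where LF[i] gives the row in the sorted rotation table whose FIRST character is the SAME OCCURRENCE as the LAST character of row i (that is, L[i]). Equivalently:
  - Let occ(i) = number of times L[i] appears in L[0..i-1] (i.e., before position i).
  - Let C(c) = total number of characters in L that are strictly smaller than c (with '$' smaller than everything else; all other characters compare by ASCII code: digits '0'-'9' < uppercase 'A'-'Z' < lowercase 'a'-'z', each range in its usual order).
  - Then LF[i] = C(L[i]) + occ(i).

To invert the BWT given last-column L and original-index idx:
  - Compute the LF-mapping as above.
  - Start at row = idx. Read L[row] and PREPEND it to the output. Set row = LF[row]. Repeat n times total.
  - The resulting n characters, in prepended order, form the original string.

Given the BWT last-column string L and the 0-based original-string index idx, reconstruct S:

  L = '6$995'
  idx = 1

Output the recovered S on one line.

Answer: 5996$

Derivation:
LF mapping: 2 0 3 4 1
Walk LF starting at row 1, prepending L[row]:
  step 1: row=1, L[1]='$', prepend. Next row=LF[1]=0
  step 2: row=0, L[0]='6', prepend. Next row=LF[0]=2
  step 3: row=2, L[2]='9', prepend. Next row=LF[2]=3
  step 4: row=3, L[3]='9', prepend. Next row=LF[3]=4
  step 5: row=4, L[4]='5', prepend. Next row=LF[4]=1
Reversed output: 5996$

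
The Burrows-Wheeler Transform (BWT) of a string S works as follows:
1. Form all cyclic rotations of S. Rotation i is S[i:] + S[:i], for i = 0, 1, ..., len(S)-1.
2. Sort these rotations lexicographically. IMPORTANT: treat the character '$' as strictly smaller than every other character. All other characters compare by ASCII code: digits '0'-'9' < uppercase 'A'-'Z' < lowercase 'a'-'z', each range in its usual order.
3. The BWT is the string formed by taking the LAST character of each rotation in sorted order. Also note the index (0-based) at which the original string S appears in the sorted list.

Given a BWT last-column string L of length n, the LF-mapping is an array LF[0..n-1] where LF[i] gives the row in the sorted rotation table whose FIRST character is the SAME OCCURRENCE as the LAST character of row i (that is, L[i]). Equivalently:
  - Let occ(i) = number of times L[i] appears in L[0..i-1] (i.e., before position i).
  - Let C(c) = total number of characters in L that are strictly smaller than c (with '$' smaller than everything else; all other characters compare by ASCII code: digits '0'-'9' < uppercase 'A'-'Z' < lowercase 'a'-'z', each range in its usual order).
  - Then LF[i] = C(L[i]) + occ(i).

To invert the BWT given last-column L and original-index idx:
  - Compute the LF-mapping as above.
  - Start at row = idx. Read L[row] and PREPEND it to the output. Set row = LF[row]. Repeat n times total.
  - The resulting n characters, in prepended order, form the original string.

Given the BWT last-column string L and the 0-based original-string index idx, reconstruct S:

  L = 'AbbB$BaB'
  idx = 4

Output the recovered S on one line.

LF mapping: 1 6 7 2 0 3 5 4
Walk LF starting at row 4, prepending L[row]:
  step 1: row=4, L[4]='$', prepend. Next row=LF[4]=0
  step 2: row=0, L[0]='A', prepend. Next row=LF[0]=1
  step 3: row=1, L[1]='b', prepend. Next row=LF[1]=6
  step 4: row=6, L[6]='a', prepend. Next row=LF[6]=5
  step 5: row=5, L[5]='B', prepend. Next row=LF[5]=3
  step 6: row=3, L[3]='B', prepend. Next row=LF[3]=2
  step 7: row=2, L[2]='b', prepend. Next row=LF[2]=7
  step 8: row=7, L[7]='B', prepend. Next row=LF[7]=4
Reversed output: BbBBabA$

Answer: BbBBabA$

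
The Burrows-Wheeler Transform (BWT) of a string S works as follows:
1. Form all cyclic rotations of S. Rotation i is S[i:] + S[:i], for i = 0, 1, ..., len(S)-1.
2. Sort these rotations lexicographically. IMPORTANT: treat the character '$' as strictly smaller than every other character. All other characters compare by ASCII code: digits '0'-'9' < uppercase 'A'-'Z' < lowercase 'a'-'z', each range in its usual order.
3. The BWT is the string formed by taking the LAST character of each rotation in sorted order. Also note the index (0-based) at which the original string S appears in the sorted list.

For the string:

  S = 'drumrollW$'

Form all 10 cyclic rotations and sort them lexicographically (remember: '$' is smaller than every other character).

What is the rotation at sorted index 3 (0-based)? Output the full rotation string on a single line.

All 10 rotations (rotation i = S[i:]+S[:i]):
  rot[0] = drumrollW$
  rot[1] = rumrollW$d
  rot[2] = umrollW$dr
  rot[3] = mrollW$dru
  rot[4] = rollW$drum
  rot[5] = ollW$drumr
  rot[6] = llW$drumro
  rot[7] = lW$drumrol
  rot[8] = W$drumroll
  rot[9] = $drumrollW
Sorted (with $ < everything):
  sorted[0] = $drumrollW
  sorted[1] = W$drumroll
  sorted[2] = drumrollW$
  sorted[3] = lW$drumrol
  sorted[4] = llW$drumro
  sorted[5] = mrollW$dru
  sorted[6] = ollW$drumr
  sorted[7] = rollW$drum
  sorted[8] = rumrollW$d
  sorted[9] = umrollW$dr
sorted[3] = lW$drumrol

Answer: lW$drumrol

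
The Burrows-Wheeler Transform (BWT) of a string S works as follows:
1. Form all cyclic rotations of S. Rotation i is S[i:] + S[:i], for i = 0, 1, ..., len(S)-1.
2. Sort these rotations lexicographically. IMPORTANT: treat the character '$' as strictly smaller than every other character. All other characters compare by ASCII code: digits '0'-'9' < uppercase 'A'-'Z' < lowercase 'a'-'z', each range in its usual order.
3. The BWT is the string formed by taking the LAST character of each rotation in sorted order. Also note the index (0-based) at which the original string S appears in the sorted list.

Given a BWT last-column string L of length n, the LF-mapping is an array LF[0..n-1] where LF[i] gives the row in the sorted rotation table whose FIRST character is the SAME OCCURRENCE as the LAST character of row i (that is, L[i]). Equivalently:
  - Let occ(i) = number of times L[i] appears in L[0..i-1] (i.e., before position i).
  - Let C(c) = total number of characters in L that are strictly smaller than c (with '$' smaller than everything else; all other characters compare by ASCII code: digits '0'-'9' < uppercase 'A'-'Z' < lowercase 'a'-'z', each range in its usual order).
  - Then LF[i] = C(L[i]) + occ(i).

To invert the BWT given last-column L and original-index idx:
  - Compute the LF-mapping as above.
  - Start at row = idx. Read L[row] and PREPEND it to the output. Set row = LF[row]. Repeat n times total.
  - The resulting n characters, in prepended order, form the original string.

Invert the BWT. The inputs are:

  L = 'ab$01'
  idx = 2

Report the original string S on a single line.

LF mapping: 3 4 0 1 2
Walk LF starting at row 2, prepending L[row]:
  step 1: row=2, L[2]='$', prepend. Next row=LF[2]=0
  step 2: row=0, L[0]='a', prepend. Next row=LF[0]=3
  step 3: row=3, L[3]='0', prepend. Next row=LF[3]=1
  step 4: row=1, L[1]='b', prepend. Next row=LF[1]=4
  step 5: row=4, L[4]='1', prepend. Next row=LF[4]=2
Reversed output: 1b0a$

Answer: 1b0a$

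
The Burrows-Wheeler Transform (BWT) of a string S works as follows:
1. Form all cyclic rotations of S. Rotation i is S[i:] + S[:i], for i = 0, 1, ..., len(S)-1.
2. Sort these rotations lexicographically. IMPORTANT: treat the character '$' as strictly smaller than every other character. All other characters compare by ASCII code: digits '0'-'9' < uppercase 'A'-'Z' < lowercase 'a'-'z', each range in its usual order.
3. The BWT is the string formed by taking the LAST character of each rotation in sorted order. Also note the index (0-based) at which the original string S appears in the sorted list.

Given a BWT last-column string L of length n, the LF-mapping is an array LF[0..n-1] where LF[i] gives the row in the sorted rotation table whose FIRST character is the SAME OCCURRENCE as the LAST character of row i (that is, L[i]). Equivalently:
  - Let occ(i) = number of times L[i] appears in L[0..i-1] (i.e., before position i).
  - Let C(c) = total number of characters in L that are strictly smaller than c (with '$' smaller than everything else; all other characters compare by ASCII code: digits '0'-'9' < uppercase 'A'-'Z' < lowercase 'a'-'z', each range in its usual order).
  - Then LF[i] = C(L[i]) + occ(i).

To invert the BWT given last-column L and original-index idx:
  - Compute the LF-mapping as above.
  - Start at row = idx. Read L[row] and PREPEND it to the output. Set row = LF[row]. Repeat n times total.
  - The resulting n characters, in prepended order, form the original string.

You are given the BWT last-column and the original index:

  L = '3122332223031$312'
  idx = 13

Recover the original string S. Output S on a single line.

Answer: 3210233222213133$

Derivation:
LF mapping: 11 2 5 6 12 13 7 8 9 14 1 15 3 0 16 4 10
Walk LF starting at row 13, prepending L[row]:
  step 1: row=13, L[13]='$', prepend. Next row=LF[13]=0
  step 2: row=0, L[0]='3', prepend. Next row=LF[0]=11
  step 3: row=11, L[11]='3', prepend. Next row=LF[11]=15
  step 4: row=15, L[15]='1', prepend. Next row=LF[15]=4
  step 5: row=4, L[4]='3', prepend. Next row=LF[4]=12
  step 6: row=12, L[12]='1', prepend. Next row=LF[12]=3
  step 7: row=3, L[3]='2', prepend. Next row=LF[3]=6
  step 8: row=6, L[6]='2', prepend. Next row=LF[6]=7
  step 9: row=7, L[7]='2', prepend. Next row=LF[7]=8
  step 10: row=8, L[8]='2', prepend. Next row=LF[8]=9
  step 11: row=9, L[9]='3', prepend. Next row=LF[9]=14
  step 12: row=14, L[14]='3', prepend. Next row=LF[14]=16
  step 13: row=16, L[16]='2', prepend. Next row=LF[16]=10
  step 14: row=10, L[10]='0', prepend. Next row=LF[10]=1
  step 15: row=1, L[1]='1', prepend. Next row=LF[1]=2
  step 16: row=2, L[2]='2', prepend. Next row=LF[2]=5
  step 17: row=5, L[5]='3', prepend. Next row=LF[5]=13
Reversed output: 3210233222213133$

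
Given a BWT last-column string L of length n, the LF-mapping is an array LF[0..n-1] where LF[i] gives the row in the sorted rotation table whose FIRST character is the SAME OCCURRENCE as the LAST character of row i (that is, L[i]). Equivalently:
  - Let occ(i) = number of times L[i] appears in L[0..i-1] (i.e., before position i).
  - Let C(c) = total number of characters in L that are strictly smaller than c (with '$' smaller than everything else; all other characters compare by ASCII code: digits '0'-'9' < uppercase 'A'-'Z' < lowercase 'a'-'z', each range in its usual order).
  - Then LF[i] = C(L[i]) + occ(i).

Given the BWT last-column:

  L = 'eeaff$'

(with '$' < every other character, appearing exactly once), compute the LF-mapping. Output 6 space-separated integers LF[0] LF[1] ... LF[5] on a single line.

Char counts: '$':1, 'a':1, 'e':2, 'f':2
C (first-col start): C('$')=0, C('a')=1, C('e')=2, C('f')=4
L[0]='e': occ=0, LF[0]=C('e')+0=2+0=2
L[1]='e': occ=1, LF[1]=C('e')+1=2+1=3
L[2]='a': occ=0, LF[2]=C('a')+0=1+0=1
L[3]='f': occ=0, LF[3]=C('f')+0=4+0=4
L[4]='f': occ=1, LF[4]=C('f')+1=4+1=5
L[5]='$': occ=0, LF[5]=C('$')+0=0+0=0

Answer: 2 3 1 4 5 0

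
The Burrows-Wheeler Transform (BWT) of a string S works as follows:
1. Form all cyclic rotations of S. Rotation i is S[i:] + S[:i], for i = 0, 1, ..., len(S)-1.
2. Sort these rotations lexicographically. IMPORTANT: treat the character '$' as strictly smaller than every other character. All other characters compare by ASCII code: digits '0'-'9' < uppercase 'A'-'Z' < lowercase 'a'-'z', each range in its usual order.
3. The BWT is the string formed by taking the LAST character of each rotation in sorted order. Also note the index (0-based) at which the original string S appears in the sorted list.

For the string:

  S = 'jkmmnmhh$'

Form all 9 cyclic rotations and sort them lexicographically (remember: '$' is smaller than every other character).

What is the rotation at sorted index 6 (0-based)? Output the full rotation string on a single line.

All 9 rotations (rotation i = S[i:]+S[:i]):
  rot[0] = jkmmnmhh$
  rot[1] = kmmnmhh$j
  rot[2] = mmnmhh$jk
  rot[3] = mnmhh$jkm
  rot[4] = nmhh$jkmm
  rot[5] = mhh$jkmmn
  rot[6] = hh$jkmmnm
  rot[7] = h$jkmmnmh
  rot[8] = $jkmmnmhh
Sorted (with $ < everything):
  sorted[0] = $jkmmnmhh
  sorted[1] = h$jkmmnmh
  sorted[2] = hh$jkmmnm
  sorted[3] = jkmmnmhh$
  sorted[4] = kmmnmhh$j
  sorted[5] = mhh$jkmmn
  sorted[6] = mmnmhh$jk
  sorted[7] = mnmhh$jkm
  sorted[8] = nmhh$jkmm
sorted[6] = mmnmhh$jk

Answer: mmnmhh$jk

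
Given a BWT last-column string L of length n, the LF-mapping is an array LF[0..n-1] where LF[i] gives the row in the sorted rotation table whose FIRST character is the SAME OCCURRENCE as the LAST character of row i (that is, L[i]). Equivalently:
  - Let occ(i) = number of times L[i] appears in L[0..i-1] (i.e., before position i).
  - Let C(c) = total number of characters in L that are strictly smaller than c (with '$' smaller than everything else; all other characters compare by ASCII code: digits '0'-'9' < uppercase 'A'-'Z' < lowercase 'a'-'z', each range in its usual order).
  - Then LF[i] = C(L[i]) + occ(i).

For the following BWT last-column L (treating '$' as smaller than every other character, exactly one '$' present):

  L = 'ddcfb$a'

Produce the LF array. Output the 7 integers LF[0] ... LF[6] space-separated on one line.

Char counts: '$':1, 'a':1, 'b':1, 'c':1, 'd':2, 'f':1
C (first-col start): C('$')=0, C('a')=1, C('b')=2, C('c')=3, C('d')=4, C('f')=6
L[0]='d': occ=0, LF[0]=C('d')+0=4+0=4
L[1]='d': occ=1, LF[1]=C('d')+1=4+1=5
L[2]='c': occ=0, LF[2]=C('c')+0=3+0=3
L[3]='f': occ=0, LF[3]=C('f')+0=6+0=6
L[4]='b': occ=0, LF[4]=C('b')+0=2+0=2
L[5]='$': occ=0, LF[5]=C('$')+0=0+0=0
L[6]='a': occ=0, LF[6]=C('a')+0=1+0=1

Answer: 4 5 3 6 2 0 1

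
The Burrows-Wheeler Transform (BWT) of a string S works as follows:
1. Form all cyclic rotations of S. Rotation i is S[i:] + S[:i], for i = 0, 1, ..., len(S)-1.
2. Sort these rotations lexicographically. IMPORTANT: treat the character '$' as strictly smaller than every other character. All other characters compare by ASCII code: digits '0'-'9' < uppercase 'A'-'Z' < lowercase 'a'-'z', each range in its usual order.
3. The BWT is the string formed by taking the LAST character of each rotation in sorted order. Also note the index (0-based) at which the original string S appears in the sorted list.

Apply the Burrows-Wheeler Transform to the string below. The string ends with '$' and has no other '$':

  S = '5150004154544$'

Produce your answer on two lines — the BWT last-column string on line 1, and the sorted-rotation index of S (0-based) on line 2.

All 14 rotations (rotation i = S[i:]+S[:i]):
  rot[0] = 5150004154544$
  rot[1] = 150004154544$5
  rot[2] = 50004154544$51
  rot[3] = 0004154544$515
  rot[4] = 004154544$5150
  rot[5] = 04154544$51500
  rot[6] = 4154544$515000
  rot[7] = 154544$5150004
  rot[8] = 54544$51500041
  rot[9] = 4544$515000415
  rot[10] = 544$5150004154
  rot[11] = 44$51500041545
  rot[12] = 4$515000415454
  rot[13] = $5150004154544
Sorted (with $ < everything):
  sorted[0] = $5150004154544  (last char: '4')
  sorted[1] = 0004154544$515  (last char: '5')
  sorted[2] = 004154544$5150  (last char: '0')
  sorted[3] = 04154544$51500  (last char: '0')
  sorted[4] = 150004154544$5  (last char: '5')
  sorted[5] = 154544$5150004  (last char: '4')
  sorted[6] = 4$515000415454  (last char: '4')
  sorted[7] = 4154544$515000  (last char: '0')
  sorted[8] = 44$51500041545  (last char: '5')
  sorted[9] = 4544$515000415  (last char: '5')
  sorted[10] = 50004154544$51  (last char: '1')
  sorted[11] = 5150004154544$  (last char: '$')
  sorted[12] = 544$5150004154  (last char: '4')
  sorted[13] = 54544$51500041  (last char: '1')
Last column: 45005440551$41
Original string S is at sorted index 11

Answer: 45005440551$41
11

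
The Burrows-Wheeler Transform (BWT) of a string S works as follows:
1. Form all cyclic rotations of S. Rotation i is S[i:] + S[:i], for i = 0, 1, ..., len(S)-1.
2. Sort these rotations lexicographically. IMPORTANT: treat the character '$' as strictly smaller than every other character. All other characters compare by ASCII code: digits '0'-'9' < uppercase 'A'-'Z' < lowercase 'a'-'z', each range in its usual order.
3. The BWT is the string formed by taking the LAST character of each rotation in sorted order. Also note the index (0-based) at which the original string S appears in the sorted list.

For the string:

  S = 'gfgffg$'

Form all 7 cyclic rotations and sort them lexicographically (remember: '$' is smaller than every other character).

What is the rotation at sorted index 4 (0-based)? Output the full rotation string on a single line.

Answer: g$gfgff

Derivation:
All 7 rotations (rotation i = S[i:]+S[:i]):
  rot[0] = gfgffg$
  rot[1] = fgffg$g
  rot[2] = gffg$gf
  rot[3] = ffg$gfg
  rot[4] = fg$gfgf
  rot[5] = g$gfgff
  rot[6] = $gfgffg
Sorted (with $ < everything):
  sorted[0] = $gfgffg
  sorted[1] = ffg$gfg
  sorted[2] = fg$gfgf
  sorted[3] = fgffg$g
  sorted[4] = g$gfgff
  sorted[5] = gffg$gf
  sorted[6] = gfgffg$
sorted[4] = g$gfgff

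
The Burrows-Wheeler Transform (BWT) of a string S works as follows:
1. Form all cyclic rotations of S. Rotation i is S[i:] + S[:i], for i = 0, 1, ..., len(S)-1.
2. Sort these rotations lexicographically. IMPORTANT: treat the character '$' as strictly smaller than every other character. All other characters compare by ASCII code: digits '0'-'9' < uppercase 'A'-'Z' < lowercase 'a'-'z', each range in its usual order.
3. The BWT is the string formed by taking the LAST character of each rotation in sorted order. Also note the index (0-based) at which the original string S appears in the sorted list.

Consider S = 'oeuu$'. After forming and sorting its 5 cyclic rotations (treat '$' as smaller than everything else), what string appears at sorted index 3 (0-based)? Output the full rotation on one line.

All 5 rotations (rotation i = S[i:]+S[:i]):
  rot[0] = oeuu$
  rot[1] = euu$o
  rot[2] = uu$oe
  rot[3] = u$oeu
  rot[4] = $oeuu
Sorted (with $ < everything):
  sorted[0] = $oeuu
  sorted[1] = euu$o
  sorted[2] = oeuu$
  sorted[3] = u$oeu
  sorted[4] = uu$oe
sorted[3] = u$oeu

Answer: u$oeu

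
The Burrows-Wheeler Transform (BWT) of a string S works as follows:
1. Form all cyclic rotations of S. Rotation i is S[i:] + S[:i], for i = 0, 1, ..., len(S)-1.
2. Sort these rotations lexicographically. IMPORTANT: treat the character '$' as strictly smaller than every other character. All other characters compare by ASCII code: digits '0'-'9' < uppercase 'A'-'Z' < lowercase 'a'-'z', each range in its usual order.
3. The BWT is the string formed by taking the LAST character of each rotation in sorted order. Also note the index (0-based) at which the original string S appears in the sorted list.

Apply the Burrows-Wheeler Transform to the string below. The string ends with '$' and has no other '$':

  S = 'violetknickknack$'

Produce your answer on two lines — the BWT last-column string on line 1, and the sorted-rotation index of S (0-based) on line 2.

All 17 rotations (rotation i = S[i:]+S[:i]):
  rot[0] = violetknickknack$
  rot[1] = ioletknickknack$v
  rot[2] = oletknickknack$vi
  rot[3] = letknickknack$vio
  rot[4] = etknickknack$viol
  rot[5] = tknickknack$viole
  rot[6] = knickknack$violet
  rot[7] = nickknack$violetk
  rot[8] = ickknack$violetkn
  rot[9] = ckknack$violetkni
  rot[10] = kknack$violetknic
  rot[11] = knack$violetknick
  rot[12] = nack$violetknickk
  rot[13] = ack$violetknickkn
  rot[14] = ck$violetknickkna
  rot[15] = k$violetknickknac
  rot[16] = $violetknickknack
Sorted (with $ < everything):
  sorted[0] = $violetknickknack  (last char: 'k')
  sorted[1] = ack$violetknickkn  (last char: 'n')
  sorted[2] = ck$violetknickkna  (last char: 'a')
  sorted[3] = ckknack$violetkni  (last char: 'i')
  sorted[4] = etknickknack$viol  (last char: 'l')
  sorted[5] = ickknack$violetkn  (last char: 'n')
  sorted[6] = ioletknickknack$v  (last char: 'v')
  sorted[7] = k$violetknickknac  (last char: 'c')
  sorted[8] = kknack$violetknic  (last char: 'c')
  sorted[9] = knack$violetknick  (last char: 'k')
  sorted[10] = knickknack$violet  (last char: 't')
  sorted[11] = letknickknack$vio  (last char: 'o')
  sorted[12] = nack$violetknickk  (last char: 'k')
  sorted[13] = nickknack$violetk  (last char: 'k')
  sorted[14] = oletknickknack$vi  (last char: 'i')
  sorted[15] = tknickknack$viole  (last char: 'e')
  sorted[16] = violetknickknack$  (last char: '$')
Last column: knailnvccktokkie$
Original string S is at sorted index 16

Answer: knailnvccktokkie$
16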